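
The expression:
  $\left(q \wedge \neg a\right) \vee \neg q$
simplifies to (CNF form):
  $\neg a \vee \neg q$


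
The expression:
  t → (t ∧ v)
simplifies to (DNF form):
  v ∨ ¬t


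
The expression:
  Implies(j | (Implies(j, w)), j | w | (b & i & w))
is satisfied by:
  {w: True, j: True}
  {w: True, j: False}
  {j: True, w: False}


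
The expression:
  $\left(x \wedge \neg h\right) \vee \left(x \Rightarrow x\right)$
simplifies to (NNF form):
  $\text{True}$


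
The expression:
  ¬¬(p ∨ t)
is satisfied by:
  {t: True, p: True}
  {t: True, p: False}
  {p: True, t: False}


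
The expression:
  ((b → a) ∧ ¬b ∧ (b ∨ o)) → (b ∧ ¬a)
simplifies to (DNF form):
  b ∨ ¬o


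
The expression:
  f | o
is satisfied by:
  {o: True, f: True}
  {o: True, f: False}
  {f: True, o: False}


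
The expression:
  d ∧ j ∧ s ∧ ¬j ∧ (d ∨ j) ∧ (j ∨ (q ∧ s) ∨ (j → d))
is never true.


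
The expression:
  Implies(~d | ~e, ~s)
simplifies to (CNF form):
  (d | ~s) & (e | ~s)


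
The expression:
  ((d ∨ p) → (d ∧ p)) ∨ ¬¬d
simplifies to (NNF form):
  d ∨ ¬p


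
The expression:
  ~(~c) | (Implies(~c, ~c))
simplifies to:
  True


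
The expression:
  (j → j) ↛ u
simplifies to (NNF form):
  ¬u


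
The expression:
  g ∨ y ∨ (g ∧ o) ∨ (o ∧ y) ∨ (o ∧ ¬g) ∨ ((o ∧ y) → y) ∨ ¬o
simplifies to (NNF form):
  True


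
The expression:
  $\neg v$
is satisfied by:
  {v: False}


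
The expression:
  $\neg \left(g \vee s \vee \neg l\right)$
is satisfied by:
  {l: True, g: False, s: False}


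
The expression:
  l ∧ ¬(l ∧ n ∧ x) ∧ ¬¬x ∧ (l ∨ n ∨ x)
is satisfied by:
  {x: True, l: True, n: False}


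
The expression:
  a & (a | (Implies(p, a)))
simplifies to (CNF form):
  a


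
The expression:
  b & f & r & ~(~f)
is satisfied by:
  {r: True, b: True, f: True}


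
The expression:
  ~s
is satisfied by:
  {s: False}


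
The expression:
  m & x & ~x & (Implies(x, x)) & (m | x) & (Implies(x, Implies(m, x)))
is never true.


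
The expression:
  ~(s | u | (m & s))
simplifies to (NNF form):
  ~s & ~u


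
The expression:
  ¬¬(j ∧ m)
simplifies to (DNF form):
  j ∧ m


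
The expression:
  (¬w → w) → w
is always true.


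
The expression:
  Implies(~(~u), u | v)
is always true.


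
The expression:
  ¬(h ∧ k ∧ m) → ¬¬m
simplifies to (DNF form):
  m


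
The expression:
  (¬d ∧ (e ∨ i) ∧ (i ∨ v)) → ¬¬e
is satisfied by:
  {d: True, e: True, i: False}
  {d: True, e: False, i: False}
  {e: True, d: False, i: False}
  {d: False, e: False, i: False}
  {i: True, d: True, e: True}
  {i: True, d: True, e: False}
  {i: True, e: True, d: False}


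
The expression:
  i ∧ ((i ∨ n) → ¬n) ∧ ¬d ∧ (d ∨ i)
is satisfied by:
  {i: True, n: False, d: False}


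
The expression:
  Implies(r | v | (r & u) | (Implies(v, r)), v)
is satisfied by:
  {v: True}


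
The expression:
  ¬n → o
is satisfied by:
  {n: True, o: True}
  {n: True, o: False}
  {o: True, n: False}


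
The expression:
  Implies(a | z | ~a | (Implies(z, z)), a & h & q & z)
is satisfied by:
  {a: True, z: True, h: True, q: True}


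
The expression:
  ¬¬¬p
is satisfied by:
  {p: False}


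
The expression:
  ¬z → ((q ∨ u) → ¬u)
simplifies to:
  z ∨ ¬u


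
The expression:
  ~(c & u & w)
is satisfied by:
  {w: False, c: False, u: False}
  {u: True, w: False, c: False}
  {c: True, w: False, u: False}
  {u: True, c: True, w: False}
  {w: True, u: False, c: False}
  {u: True, w: True, c: False}
  {c: True, w: True, u: False}


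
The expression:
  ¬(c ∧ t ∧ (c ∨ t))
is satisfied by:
  {c: False, t: False}
  {t: True, c: False}
  {c: True, t: False}


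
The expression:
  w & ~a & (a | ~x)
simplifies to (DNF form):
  w & ~a & ~x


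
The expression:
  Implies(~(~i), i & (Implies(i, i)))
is always true.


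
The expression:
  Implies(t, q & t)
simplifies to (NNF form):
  q | ~t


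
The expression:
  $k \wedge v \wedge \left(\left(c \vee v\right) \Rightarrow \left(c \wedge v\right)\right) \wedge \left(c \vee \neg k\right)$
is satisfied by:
  {k: True, c: True, v: True}


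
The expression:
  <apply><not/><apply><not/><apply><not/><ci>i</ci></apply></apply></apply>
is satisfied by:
  {i: False}


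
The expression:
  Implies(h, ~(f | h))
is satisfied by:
  {h: False}


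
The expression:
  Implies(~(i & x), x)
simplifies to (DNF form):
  x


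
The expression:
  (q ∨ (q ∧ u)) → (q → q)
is always true.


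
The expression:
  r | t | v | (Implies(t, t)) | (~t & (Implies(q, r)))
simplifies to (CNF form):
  True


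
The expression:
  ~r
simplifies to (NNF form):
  ~r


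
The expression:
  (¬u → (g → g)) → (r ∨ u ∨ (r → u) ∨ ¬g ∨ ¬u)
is always true.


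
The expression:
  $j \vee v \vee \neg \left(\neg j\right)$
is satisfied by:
  {v: True, j: True}
  {v: True, j: False}
  {j: True, v: False}


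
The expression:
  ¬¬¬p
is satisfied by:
  {p: False}


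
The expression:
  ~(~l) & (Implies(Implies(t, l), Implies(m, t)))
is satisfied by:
  {t: True, l: True, m: False}
  {l: True, m: False, t: False}
  {t: True, m: True, l: True}


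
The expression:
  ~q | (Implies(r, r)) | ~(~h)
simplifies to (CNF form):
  True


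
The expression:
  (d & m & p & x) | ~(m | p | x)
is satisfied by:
  {d: True, x: False, p: False, m: False}
  {d: False, x: False, p: False, m: False}
  {p: True, m: True, x: True, d: True}


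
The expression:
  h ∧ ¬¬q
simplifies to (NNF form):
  h ∧ q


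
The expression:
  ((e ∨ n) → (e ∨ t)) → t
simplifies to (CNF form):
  (n ∨ t) ∧ (t ∨ ¬e)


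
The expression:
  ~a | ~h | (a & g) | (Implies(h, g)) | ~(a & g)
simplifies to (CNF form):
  True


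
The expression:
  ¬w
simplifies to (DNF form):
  ¬w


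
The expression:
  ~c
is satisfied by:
  {c: False}


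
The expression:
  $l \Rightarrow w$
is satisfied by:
  {w: True, l: False}
  {l: False, w: False}
  {l: True, w: True}


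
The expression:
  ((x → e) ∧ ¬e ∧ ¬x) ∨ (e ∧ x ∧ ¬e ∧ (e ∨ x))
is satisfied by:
  {x: False, e: False}


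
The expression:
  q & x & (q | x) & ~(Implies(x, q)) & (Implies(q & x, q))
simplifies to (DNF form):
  False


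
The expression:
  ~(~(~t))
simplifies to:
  ~t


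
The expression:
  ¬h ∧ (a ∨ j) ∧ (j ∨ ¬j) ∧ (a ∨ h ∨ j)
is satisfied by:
  {a: True, j: True, h: False}
  {a: True, h: False, j: False}
  {j: True, h: False, a: False}


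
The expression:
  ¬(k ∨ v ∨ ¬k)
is never true.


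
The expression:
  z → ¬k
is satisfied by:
  {k: False, z: False}
  {z: True, k: False}
  {k: True, z: False}


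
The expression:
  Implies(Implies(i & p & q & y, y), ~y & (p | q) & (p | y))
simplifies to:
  p & ~y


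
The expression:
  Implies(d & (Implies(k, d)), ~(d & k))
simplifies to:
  ~d | ~k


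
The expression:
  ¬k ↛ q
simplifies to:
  ¬k ∧ ¬q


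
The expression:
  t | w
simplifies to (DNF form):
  t | w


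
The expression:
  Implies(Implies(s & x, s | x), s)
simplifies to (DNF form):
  s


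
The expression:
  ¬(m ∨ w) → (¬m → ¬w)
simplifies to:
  True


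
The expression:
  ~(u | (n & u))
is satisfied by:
  {u: False}


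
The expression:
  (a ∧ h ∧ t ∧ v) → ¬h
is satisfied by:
  {h: False, v: False, t: False, a: False}
  {a: True, h: False, v: False, t: False}
  {t: True, h: False, v: False, a: False}
  {a: True, t: True, h: False, v: False}
  {v: True, a: False, h: False, t: False}
  {a: True, v: True, h: False, t: False}
  {t: True, v: True, a: False, h: False}
  {a: True, t: True, v: True, h: False}
  {h: True, t: False, v: False, a: False}
  {a: True, h: True, t: False, v: False}
  {t: True, h: True, a: False, v: False}
  {a: True, t: True, h: True, v: False}
  {v: True, h: True, t: False, a: False}
  {a: True, v: True, h: True, t: False}
  {t: True, v: True, h: True, a: False}


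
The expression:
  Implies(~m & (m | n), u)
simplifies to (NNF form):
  m | u | ~n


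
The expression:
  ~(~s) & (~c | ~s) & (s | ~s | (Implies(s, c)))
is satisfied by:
  {s: True, c: False}


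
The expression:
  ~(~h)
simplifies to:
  h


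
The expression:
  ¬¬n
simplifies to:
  n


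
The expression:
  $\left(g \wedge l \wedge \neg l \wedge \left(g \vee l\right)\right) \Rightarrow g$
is always true.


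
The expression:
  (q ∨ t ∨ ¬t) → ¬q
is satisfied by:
  {q: False}


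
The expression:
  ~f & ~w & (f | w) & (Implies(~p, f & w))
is never true.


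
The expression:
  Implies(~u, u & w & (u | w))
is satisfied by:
  {u: True}


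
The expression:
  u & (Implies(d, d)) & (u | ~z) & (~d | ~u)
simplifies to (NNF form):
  u & ~d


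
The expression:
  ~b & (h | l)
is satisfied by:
  {l: True, h: True, b: False}
  {l: True, h: False, b: False}
  {h: True, l: False, b: False}


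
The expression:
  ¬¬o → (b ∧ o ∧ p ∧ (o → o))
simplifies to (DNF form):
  (b ∧ p) ∨ ¬o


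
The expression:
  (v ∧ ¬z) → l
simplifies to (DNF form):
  l ∨ z ∨ ¬v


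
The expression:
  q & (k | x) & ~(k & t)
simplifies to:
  q & (k | x) & (~k | ~t)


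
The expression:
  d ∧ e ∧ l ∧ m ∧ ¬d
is never true.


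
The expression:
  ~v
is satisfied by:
  {v: False}


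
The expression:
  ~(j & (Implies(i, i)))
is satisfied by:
  {j: False}


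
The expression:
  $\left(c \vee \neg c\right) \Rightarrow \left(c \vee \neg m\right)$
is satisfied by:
  {c: True, m: False}
  {m: False, c: False}
  {m: True, c: True}


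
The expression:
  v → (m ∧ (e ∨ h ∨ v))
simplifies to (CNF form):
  m ∨ ¬v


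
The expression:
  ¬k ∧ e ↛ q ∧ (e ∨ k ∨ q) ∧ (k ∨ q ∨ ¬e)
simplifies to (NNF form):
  False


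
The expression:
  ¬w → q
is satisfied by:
  {q: True, w: True}
  {q: True, w: False}
  {w: True, q: False}


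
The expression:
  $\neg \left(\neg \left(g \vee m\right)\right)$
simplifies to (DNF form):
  $g \vee m$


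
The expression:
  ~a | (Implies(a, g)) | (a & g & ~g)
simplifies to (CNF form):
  g | ~a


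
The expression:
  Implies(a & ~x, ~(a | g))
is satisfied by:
  {x: True, a: False}
  {a: False, x: False}
  {a: True, x: True}


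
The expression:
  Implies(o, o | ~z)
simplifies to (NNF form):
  True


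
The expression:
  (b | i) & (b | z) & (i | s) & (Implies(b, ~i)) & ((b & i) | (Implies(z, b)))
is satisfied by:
  {b: True, s: True, i: False}


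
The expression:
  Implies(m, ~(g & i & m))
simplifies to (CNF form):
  ~g | ~i | ~m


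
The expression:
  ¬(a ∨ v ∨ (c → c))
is never true.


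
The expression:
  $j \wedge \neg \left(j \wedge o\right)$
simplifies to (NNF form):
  $j \wedge \neg o$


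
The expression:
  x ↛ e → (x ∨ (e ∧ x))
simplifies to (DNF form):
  True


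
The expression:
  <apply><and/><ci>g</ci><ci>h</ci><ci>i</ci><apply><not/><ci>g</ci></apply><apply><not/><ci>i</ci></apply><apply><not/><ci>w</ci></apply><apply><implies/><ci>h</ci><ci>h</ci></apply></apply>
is never true.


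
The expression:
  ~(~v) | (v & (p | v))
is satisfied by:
  {v: True}


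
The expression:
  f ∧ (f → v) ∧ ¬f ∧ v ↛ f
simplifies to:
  False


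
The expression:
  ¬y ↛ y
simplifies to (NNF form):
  True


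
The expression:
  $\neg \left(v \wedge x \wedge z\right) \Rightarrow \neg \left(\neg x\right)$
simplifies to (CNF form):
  $x$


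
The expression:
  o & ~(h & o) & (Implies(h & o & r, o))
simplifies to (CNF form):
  o & ~h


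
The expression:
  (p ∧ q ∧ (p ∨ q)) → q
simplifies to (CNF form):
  True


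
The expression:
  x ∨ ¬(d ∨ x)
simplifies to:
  x ∨ ¬d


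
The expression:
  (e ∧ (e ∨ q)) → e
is always true.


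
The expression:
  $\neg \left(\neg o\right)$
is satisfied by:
  {o: True}


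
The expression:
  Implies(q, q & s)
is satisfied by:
  {s: True, q: False}
  {q: False, s: False}
  {q: True, s: True}


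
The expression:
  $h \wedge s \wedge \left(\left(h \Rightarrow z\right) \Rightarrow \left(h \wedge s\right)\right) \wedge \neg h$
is never true.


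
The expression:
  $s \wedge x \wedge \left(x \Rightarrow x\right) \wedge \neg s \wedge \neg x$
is never true.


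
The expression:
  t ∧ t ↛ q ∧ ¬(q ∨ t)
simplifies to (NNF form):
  False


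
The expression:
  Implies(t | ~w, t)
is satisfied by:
  {t: True, w: True}
  {t: True, w: False}
  {w: True, t: False}


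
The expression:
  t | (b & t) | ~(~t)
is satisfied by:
  {t: True}


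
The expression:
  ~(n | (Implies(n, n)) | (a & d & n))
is never true.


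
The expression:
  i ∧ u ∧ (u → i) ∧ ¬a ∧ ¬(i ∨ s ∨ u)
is never true.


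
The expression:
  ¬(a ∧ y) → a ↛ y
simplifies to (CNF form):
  a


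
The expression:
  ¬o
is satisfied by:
  {o: False}


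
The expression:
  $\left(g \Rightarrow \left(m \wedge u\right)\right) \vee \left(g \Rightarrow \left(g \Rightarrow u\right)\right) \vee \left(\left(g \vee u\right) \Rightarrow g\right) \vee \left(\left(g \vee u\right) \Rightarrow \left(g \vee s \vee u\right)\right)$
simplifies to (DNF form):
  $\text{True}$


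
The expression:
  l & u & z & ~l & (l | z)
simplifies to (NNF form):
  False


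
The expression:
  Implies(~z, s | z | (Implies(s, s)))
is always true.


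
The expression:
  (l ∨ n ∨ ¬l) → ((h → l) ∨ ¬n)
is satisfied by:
  {l: True, h: False, n: False}
  {h: False, n: False, l: False}
  {n: True, l: True, h: False}
  {n: True, h: False, l: False}
  {l: True, h: True, n: False}
  {h: True, l: False, n: False}
  {n: True, h: True, l: True}


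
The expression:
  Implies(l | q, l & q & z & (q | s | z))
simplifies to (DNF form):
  (q & ~q) | (l & q & z) | (~l & ~q) | (l & q & ~q) | (l & z & ~l) | (q & z & ~q) | (l & ~l & ~q) | (z & ~l & ~q)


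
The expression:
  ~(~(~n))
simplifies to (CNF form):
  ~n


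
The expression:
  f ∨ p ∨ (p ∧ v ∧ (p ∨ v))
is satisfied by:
  {p: True, f: True}
  {p: True, f: False}
  {f: True, p: False}


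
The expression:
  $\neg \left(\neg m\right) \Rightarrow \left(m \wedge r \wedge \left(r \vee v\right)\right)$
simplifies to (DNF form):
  $r \vee \neg m$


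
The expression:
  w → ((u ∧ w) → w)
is always true.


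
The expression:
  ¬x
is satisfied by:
  {x: False}


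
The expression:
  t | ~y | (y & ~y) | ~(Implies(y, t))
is always true.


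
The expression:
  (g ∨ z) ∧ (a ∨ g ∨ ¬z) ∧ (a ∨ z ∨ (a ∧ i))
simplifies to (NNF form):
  (a ∧ g) ∨ (a ∧ z) ∨ (g ∧ z)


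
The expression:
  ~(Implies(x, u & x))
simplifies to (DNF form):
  x & ~u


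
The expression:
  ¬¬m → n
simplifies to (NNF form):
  n ∨ ¬m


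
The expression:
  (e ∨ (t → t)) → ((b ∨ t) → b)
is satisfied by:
  {b: True, t: False}
  {t: False, b: False}
  {t: True, b: True}


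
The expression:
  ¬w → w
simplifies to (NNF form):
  w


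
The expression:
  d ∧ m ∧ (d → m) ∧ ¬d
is never true.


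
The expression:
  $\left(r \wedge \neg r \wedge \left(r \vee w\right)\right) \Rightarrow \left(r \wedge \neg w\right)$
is always true.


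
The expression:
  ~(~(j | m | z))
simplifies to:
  j | m | z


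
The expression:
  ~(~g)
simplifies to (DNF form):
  g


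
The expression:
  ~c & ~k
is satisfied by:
  {k: False, c: False}


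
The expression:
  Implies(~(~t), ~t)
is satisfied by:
  {t: False}


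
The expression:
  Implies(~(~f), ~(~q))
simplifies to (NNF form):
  q | ~f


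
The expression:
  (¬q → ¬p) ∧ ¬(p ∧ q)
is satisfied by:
  {p: False}


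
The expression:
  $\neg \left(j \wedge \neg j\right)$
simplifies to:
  $\text{True}$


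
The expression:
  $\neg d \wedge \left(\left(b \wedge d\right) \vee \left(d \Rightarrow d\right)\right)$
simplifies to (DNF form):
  $\neg d$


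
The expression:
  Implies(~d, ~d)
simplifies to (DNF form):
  True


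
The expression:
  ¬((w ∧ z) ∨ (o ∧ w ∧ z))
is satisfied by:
  {w: False, z: False}
  {z: True, w: False}
  {w: True, z: False}


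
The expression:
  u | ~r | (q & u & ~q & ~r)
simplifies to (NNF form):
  u | ~r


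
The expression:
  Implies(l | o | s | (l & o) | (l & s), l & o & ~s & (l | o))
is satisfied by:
  {l: False, s: False, o: False}
  {o: True, l: True, s: False}


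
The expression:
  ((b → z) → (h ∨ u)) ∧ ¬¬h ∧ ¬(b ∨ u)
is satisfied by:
  {h: True, u: False, b: False}


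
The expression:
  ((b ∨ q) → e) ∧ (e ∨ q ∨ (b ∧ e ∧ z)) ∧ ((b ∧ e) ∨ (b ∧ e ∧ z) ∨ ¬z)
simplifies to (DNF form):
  (b ∧ e) ∨ (e ∧ ¬z)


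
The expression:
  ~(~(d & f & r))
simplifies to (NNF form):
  d & f & r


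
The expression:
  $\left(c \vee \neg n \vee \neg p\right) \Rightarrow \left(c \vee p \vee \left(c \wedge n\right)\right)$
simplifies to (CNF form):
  $c \vee p$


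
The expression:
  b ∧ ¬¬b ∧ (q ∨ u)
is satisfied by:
  {b: True, q: True, u: True}
  {b: True, q: True, u: False}
  {b: True, u: True, q: False}


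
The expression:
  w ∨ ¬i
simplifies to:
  w ∨ ¬i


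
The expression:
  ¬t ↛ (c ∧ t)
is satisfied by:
  {t: False}


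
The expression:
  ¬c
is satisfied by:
  {c: False}


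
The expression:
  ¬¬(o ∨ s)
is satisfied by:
  {o: True, s: True}
  {o: True, s: False}
  {s: True, o: False}


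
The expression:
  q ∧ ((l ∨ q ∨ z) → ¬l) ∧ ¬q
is never true.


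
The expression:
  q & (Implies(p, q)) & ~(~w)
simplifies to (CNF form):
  q & w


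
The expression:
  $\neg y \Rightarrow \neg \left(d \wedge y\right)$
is always true.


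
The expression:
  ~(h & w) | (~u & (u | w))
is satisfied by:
  {w: False, u: False, h: False}
  {h: True, w: False, u: False}
  {u: True, w: False, h: False}
  {h: True, u: True, w: False}
  {w: True, h: False, u: False}
  {h: True, w: True, u: False}
  {u: True, w: True, h: False}


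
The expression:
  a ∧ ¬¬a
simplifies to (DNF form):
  a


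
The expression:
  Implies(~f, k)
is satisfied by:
  {k: True, f: True}
  {k: True, f: False}
  {f: True, k: False}


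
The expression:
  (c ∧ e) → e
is always true.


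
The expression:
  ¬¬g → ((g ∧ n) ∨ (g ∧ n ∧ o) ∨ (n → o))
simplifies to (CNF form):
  True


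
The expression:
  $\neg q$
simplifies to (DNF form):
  $\neg q$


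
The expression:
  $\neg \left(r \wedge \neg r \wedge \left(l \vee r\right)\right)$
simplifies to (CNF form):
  $\text{True}$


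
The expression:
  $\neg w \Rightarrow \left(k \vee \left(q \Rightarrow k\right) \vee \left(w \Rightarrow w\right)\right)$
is always true.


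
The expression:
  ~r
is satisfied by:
  {r: False}


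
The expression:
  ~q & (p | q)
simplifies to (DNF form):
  p & ~q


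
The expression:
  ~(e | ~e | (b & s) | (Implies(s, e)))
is never true.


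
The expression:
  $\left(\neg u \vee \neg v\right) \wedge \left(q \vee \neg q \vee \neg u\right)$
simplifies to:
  $\neg u \vee \neg v$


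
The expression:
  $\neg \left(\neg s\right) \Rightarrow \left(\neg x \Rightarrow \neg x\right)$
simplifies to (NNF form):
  $\text{True}$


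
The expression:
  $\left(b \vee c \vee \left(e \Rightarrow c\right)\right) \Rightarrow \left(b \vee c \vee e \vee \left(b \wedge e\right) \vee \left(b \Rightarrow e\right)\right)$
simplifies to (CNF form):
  $\text{True}$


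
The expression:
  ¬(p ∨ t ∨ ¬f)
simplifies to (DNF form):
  f ∧ ¬p ∧ ¬t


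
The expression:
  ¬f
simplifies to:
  ¬f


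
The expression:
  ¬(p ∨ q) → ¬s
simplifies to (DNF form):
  p ∨ q ∨ ¬s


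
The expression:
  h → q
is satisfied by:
  {q: True, h: False}
  {h: False, q: False}
  {h: True, q: True}


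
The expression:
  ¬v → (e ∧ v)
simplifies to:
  v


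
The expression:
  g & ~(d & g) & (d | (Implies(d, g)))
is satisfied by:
  {g: True, d: False}


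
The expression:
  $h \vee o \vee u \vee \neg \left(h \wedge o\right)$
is always true.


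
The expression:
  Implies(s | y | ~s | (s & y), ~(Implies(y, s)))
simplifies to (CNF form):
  y & ~s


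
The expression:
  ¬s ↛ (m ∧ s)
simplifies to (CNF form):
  ¬s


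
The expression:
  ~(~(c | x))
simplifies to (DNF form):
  c | x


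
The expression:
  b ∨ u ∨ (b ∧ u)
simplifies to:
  b ∨ u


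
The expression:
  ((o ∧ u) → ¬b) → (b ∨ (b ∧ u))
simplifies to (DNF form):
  b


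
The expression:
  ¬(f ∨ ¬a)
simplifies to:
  a ∧ ¬f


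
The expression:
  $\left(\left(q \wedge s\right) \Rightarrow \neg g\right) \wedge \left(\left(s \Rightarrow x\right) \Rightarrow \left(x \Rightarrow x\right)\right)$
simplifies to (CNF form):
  $\neg g \vee \neg q \vee \neg s$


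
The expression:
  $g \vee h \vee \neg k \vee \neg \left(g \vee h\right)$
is always true.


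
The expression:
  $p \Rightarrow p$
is always true.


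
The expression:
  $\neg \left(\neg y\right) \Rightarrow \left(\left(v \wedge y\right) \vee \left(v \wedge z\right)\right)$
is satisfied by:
  {v: True, y: False}
  {y: False, v: False}
  {y: True, v: True}


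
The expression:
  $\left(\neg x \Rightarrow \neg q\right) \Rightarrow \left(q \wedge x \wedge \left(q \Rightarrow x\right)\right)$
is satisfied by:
  {q: True}


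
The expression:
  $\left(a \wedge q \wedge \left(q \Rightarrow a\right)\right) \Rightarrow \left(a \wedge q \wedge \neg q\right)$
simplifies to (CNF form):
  $\neg a \vee \neg q$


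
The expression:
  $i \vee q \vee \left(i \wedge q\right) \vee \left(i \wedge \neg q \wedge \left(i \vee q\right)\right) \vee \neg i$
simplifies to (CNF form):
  $\text{True}$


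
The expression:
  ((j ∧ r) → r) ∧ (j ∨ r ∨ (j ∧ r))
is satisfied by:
  {r: True, j: True}
  {r: True, j: False}
  {j: True, r: False}


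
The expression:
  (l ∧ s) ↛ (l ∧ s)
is never true.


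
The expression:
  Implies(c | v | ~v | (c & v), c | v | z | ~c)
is always true.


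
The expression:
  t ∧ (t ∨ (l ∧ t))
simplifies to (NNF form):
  t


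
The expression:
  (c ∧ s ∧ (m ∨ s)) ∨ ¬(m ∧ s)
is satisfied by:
  {c: True, s: False, m: False}
  {s: False, m: False, c: False}
  {c: True, m: True, s: False}
  {m: True, s: False, c: False}
  {c: True, s: True, m: False}
  {s: True, c: False, m: False}
  {c: True, m: True, s: True}


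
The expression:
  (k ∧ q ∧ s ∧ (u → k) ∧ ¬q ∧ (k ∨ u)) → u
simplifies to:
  True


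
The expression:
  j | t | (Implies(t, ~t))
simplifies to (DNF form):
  True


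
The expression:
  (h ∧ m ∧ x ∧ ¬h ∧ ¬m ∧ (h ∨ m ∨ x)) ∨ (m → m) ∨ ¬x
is always true.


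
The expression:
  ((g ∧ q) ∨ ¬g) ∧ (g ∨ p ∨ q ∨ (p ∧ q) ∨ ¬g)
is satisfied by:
  {q: True, g: False}
  {g: False, q: False}
  {g: True, q: True}


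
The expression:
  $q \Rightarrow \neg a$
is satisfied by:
  {q: False, a: False}
  {a: True, q: False}
  {q: True, a: False}


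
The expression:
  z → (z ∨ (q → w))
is always true.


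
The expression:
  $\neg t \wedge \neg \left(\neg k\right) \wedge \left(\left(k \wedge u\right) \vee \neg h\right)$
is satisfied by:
  {u: True, k: True, h: False, t: False}
  {k: True, u: False, h: False, t: False}
  {u: True, h: True, k: True, t: False}


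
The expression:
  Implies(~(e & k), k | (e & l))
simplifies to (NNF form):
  k | (e & l)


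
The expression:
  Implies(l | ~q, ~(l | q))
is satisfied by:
  {l: False}


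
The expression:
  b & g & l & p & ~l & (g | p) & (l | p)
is never true.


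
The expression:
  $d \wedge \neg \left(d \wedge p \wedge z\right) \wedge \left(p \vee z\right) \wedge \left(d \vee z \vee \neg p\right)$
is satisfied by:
  {z: True, d: True, p: False}
  {p: True, d: True, z: False}


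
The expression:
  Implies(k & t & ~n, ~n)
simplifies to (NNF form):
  True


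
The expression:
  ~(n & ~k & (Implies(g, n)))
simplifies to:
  k | ~n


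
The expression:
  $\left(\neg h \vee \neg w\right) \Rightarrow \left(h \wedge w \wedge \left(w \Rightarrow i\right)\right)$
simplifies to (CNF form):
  $h \wedge w$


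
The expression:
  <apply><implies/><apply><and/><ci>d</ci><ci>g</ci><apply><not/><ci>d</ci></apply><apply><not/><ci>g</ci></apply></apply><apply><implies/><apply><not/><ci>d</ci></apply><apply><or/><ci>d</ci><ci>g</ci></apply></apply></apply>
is always true.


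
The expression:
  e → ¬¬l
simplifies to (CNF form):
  l ∨ ¬e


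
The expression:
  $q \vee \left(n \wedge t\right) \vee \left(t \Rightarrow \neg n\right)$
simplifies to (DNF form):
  $\text{True}$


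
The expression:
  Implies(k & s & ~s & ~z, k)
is always true.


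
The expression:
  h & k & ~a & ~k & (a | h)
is never true.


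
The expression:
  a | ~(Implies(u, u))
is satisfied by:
  {a: True}


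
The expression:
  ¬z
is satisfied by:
  {z: False}


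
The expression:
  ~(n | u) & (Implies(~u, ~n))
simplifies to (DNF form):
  ~n & ~u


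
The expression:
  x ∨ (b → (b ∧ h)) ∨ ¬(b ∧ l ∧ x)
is always true.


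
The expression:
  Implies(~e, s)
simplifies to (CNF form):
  e | s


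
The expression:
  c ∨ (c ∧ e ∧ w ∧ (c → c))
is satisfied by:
  {c: True}


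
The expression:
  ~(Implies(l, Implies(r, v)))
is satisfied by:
  {r: True, l: True, v: False}


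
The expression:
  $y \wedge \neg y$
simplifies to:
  $\text{False}$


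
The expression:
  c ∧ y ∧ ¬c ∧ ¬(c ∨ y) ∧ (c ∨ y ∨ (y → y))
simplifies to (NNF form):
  False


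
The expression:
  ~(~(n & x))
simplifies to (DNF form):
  n & x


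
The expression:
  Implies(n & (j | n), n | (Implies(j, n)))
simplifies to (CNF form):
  True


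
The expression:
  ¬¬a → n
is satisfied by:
  {n: True, a: False}
  {a: False, n: False}
  {a: True, n: True}


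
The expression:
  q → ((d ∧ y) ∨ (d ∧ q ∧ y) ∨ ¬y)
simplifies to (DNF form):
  d ∨ ¬q ∨ ¬y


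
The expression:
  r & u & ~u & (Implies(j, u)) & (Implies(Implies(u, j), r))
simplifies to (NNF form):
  False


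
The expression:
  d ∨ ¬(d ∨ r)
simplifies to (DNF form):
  d ∨ ¬r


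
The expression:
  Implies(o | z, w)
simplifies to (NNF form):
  w | (~o & ~z)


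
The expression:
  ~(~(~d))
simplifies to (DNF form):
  ~d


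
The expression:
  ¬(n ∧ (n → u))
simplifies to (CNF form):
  ¬n ∨ ¬u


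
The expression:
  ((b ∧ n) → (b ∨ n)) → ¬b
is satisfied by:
  {b: False}


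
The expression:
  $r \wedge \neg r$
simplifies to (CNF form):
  $\text{False}$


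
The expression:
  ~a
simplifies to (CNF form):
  ~a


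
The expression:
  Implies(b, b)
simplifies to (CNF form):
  True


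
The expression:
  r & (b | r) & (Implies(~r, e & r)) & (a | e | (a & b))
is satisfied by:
  {r: True, a: True, e: True}
  {r: True, a: True, e: False}
  {r: True, e: True, a: False}


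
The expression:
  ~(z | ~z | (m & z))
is never true.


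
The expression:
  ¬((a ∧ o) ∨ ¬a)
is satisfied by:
  {a: True, o: False}


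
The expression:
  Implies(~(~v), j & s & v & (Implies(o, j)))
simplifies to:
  ~v | (j & s)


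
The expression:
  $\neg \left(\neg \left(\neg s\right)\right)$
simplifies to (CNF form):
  $\neg s$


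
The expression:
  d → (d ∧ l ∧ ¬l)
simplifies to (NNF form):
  ¬d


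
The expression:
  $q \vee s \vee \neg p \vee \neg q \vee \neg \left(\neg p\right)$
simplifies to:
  $\text{True}$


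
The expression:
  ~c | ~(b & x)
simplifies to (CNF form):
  ~b | ~c | ~x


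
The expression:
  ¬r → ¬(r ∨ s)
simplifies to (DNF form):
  r ∨ ¬s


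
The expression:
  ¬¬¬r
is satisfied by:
  {r: False}


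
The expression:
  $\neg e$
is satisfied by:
  {e: False}


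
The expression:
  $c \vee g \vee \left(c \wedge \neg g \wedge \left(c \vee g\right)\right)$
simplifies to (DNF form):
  $c \vee g$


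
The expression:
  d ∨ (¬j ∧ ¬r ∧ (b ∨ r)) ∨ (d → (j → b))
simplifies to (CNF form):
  True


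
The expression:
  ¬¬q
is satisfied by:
  {q: True}


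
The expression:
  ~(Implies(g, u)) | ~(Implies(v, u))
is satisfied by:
  {v: True, g: True, u: False}
  {v: True, u: False, g: False}
  {g: True, u: False, v: False}


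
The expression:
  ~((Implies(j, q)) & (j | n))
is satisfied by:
  {n: False, q: False, j: False}
  {j: True, n: False, q: False}
  {q: True, n: False, j: False}
  {j: True, n: True, q: False}


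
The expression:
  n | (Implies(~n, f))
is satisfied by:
  {n: True, f: True}
  {n: True, f: False}
  {f: True, n: False}


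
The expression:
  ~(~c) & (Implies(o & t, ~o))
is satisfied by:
  {c: True, o: False, t: False}
  {c: True, t: True, o: False}
  {c: True, o: True, t: False}


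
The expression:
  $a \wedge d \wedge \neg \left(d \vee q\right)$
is never true.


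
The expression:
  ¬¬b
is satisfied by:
  {b: True}


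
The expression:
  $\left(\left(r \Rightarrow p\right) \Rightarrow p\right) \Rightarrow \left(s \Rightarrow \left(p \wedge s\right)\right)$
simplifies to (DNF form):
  $p \vee \neg r \vee \neg s$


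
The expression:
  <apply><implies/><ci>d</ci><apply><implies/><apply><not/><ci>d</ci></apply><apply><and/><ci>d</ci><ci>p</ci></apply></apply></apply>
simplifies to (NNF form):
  <true/>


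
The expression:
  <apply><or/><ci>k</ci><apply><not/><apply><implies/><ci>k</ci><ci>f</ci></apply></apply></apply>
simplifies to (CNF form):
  <ci>k</ci>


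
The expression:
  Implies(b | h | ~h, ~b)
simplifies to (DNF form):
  ~b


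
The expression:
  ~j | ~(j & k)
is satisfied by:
  {k: False, j: False}
  {j: True, k: False}
  {k: True, j: False}


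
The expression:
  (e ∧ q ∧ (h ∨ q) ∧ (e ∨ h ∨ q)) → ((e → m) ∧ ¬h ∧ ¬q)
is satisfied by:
  {e: False, q: False}
  {q: True, e: False}
  {e: True, q: False}


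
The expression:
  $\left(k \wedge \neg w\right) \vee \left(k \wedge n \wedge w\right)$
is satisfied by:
  {n: True, k: True, w: False}
  {k: True, w: False, n: False}
  {n: True, w: True, k: True}


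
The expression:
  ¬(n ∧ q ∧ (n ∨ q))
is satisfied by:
  {q: False, n: False}
  {n: True, q: False}
  {q: True, n: False}


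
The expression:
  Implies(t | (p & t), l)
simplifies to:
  l | ~t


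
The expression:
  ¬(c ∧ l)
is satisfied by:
  {l: False, c: False}
  {c: True, l: False}
  {l: True, c: False}


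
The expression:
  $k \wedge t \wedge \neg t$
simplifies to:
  $\text{False}$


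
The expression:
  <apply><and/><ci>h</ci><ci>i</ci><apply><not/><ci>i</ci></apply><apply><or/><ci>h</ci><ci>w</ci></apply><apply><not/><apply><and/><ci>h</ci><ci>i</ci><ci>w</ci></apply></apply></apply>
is never true.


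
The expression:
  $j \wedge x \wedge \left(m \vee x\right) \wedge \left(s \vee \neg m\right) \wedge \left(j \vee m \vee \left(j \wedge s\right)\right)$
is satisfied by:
  {s: True, j: True, x: True, m: False}
  {j: True, x: True, s: False, m: False}
  {s: True, m: True, j: True, x: True}


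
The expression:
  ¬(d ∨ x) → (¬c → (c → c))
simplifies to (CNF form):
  True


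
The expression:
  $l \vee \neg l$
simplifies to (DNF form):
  $\text{True}$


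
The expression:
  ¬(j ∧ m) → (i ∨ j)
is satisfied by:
  {i: True, j: True}
  {i: True, j: False}
  {j: True, i: False}


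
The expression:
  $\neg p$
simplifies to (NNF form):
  $\neg p$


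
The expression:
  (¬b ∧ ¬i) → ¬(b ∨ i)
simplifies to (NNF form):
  True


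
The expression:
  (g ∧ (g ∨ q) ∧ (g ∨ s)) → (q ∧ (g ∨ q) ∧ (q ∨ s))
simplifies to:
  q ∨ ¬g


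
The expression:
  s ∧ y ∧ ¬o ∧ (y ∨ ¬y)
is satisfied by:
  {s: True, y: True, o: False}


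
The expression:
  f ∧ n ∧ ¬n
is never true.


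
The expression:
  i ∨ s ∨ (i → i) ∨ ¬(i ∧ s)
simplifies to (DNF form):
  True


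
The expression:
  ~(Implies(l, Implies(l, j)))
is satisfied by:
  {l: True, j: False}


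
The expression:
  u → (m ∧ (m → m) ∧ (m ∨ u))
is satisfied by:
  {m: True, u: False}
  {u: False, m: False}
  {u: True, m: True}


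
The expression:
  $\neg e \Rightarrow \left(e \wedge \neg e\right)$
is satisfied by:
  {e: True}


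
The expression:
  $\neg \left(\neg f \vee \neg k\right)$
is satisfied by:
  {f: True, k: True}


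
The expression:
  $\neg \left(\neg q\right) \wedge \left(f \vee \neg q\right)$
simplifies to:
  $f \wedge q$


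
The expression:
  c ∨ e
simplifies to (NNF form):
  c ∨ e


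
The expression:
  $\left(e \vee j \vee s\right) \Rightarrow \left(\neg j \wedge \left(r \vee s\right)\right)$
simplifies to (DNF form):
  $\left(r \wedge \neg j\right) \vee \left(s \wedge \neg j\right) \vee \left(\neg e \wedge \neg j\right)$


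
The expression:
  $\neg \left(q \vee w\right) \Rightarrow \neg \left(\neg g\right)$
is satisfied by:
  {q: True, g: True, w: True}
  {q: True, g: True, w: False}
  {q: True, w: True, g: False}
  {q: True, w: False, g: False}
  {g: True, w: True, q: False}
  {g: True, w: False, q: False}
  {w: True, g: False, q: False}


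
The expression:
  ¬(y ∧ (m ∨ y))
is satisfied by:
  {y: False}


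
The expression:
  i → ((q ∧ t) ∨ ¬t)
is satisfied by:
  {q: True, t: False, i: False}
  {t: False, i: False, q: False}
  {i: True, q: True, t: False}
  {i: True, t: False, q: False}
  {q: True, t: True, i: False}
  {t: True, q: False, i: False}
  {i: True, t: True, q: True}


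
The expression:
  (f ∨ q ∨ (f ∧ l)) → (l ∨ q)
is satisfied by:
  {q: True, l: True, f: False}
  {q: True, l: False, f: False}
  {l: True, q: False, f: False}
  {q: False, l: False, f: False}
  {f: True, q: True, l: True}
  {f: True, q: True, l: False}
  {f: True, l: True, q: False}


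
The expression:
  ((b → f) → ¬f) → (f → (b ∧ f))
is always true.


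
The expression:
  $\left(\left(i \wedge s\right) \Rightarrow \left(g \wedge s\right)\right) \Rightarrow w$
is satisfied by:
  {i: True, w: True, s: True, g: False}
  {i: True, w: True, s: False, g: False}
  {w: True, s: True, g: False, i: False}
  {w: True, s: False, g: False, i: False}
  {i: True, w: True, g: True, s: True}
  {i: True, w: True, g: True, s: False}
  {w: True, g: True, s: True, i: False}
  {w: True, g: True, s: False, i: False}
  {i: True, g: False, s: True, w: False}


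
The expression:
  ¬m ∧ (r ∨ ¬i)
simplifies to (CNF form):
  ¬m ∧ (r ∨ ¬i)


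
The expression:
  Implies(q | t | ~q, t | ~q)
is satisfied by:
  {t: True, q: False}
  {q: False, t: False}
  {q: True, t: True}


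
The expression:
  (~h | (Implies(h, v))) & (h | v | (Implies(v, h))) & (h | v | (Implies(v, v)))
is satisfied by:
  {v: True, h: False}
  {h: False, v: False}
  {h: True, v: True}


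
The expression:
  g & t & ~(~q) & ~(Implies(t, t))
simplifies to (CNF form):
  False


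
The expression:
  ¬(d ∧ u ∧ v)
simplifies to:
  ¬d ∨ ¬u ∨ ¬v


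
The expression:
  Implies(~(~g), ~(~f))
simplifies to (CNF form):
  f | ~g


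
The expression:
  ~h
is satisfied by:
  {h: False}


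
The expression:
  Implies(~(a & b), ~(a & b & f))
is always true.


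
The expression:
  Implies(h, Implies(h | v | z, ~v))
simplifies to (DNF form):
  ~h | ~v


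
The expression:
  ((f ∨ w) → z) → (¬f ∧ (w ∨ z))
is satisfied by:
  {w: True, f: False, z: False}
  {z: True, w: True, f: False}
  {z: True, w: False, f: False}
  {f: True, w: True, z: False}
  {f: True, w: False, z: False}


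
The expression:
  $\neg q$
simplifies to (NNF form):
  $\neg q$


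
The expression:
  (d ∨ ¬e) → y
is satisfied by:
  {y: True, e: True, d: False}
  {y: True, d: False, e: False}
  {y: True, e: True, d: True}
  {y: True, d: True, e: False}
  {e: True, d: False, y: False}


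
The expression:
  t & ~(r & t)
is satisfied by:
  {t: True, r: False}


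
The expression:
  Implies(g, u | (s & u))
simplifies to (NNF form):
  u | ~g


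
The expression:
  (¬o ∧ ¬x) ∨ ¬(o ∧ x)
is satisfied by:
  {o: False, x: False}
  {x: True, o: False}
  {o: True, x: False}


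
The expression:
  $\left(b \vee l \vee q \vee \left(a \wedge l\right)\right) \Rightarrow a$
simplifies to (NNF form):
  $a \vee \left(\neg b \wedge \neg l \wedge \neg q\right)$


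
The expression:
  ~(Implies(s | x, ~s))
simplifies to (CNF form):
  s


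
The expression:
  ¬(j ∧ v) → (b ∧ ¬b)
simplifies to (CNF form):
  j ∧ v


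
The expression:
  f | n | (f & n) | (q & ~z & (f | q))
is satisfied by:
  {n: True, f: True, q: True, z: False}
  {n: True, f: True, q: False, z: False}
  {n: True, z: True, f: True, q: True}
  {n: True, z: True, f: True, q: False}
  {n: True, q: True, f: False, z: False}
  {n: True, q: False, f: False, z: False}
  {n: True, z: True, q: True, f: False}
  {n: True, z: True, q: False, f: False}
  {f: True, q: True, n: False, z: False}
  {f: True, n: False, q: False, z: False}
  {z: True, f: True, q: True, n: False}
  {z: True, f: True, n: False, q: False}
  {q: True, n: False, f: False, z: False}


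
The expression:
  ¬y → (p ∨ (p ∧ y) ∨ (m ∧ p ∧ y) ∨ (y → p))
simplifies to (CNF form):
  True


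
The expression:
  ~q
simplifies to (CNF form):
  ~q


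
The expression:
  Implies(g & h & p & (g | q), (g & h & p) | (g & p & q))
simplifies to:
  True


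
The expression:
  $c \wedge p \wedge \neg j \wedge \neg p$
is never true.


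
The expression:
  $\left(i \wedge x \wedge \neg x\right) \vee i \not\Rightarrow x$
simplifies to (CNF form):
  $i \wedge \neg x$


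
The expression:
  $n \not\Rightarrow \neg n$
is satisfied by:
  {n: True}


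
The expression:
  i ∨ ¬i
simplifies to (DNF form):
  True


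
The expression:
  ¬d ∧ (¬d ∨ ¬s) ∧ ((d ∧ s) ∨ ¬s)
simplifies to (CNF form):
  ¬d ∧ ¬s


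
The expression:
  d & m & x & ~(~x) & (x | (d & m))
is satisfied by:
  {m: True, d: True, x: True}
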